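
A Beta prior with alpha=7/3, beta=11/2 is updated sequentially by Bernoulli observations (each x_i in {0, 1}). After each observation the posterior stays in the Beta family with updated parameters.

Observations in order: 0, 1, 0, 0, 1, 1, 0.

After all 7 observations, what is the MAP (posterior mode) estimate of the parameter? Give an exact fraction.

obs 1: x=0 → posterior Beta(7/3, 13/2)
obs 2: x=1 → posterior Beta(10/3, 13/2)
obs 3: x=0 → posterior Beta(10/3, 15/2)
obs 4: x=0 → posterior Beta(10/3, 17/2)
obs 5: x=1 → posterior Beta(13/3, 17/2)
obs 6: x=1 → posterior Beta(16/3, 17/2)
obs 7: x=0 → posterior Beta(16/3, 19/2)

26/77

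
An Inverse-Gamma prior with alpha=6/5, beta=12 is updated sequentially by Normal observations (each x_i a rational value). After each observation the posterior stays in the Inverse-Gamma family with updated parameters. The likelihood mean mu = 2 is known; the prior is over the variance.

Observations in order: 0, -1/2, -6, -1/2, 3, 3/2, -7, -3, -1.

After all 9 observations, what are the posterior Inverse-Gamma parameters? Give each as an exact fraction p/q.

obs 1: x=0 → posterior Inverse-Gamma(17/10, 14)
obs 2: x=-1/2 → posterior Inverse-Gamma(11/5, 137/8)
obs 3: x=-6 → posterior Inverse-Gamma(27/10, 393/8)
obs 4: x=-1/2 → posterior Inverse-Gamma(16/5, 209/4)
obs 5: x=3 → posterior Inverse-Gamma(37/10, 211/4)
obs 6: x=3/2 → posterior Inverse-Gamma(21/5, 423/8)
obs 7: x=-7 → posterior Inverse-Gamma(47/10, 747/8)
obs 8: x=-3 → posterior Inverse-Gamma(26/5, 847/8)
obs 9: x=-1 → posterior Inverse-Gamma(57/10, 883/8)

alpha=57/10, beta=883/8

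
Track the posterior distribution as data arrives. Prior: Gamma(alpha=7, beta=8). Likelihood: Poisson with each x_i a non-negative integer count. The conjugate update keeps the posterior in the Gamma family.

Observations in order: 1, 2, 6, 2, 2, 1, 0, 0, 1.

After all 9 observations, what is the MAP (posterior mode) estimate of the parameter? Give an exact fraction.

21/17

obs 1: x=1 → posterior Gamma(8, 9)
obs 2: x=2 → posterior Gamma(10, 10)
obs 3: x=6 → posterior Gamma(16, 11)
obs 4: x=2 → posterior Gamma(18, 12)
obs 5: x=2 → posterior Gamma(20, 13)
obs 6: x=1 → posterior Gamma(21, 14)
obs 7: x=0 → posterior Gamma(21, 15)
obs 8: x=0 → posterior Gamma(21, 16)
obs 9: x=1 → posterior Gamma(22, 17)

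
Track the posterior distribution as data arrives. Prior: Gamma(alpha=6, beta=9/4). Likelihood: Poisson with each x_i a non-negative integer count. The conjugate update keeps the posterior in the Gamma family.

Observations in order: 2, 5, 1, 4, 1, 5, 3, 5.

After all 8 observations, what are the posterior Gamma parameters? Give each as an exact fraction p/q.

obs 1: x=2 → posterior Gamma(8, 13/4)
obs 2: x=5 → posterior Gamma(13, 17/4)
obs 3: x=1 → posterior Gamma(14, 21/4)
obs 4: x=4 → posterior Gamma(18, 25/4)
obs 5: x=1 → posterior Gamma(19, 29/4)
obs 6: x=5 → posterior Gamma(24, 33/4)
obs 7: x=3 → posterior Gamma(27, 37/4)
obs 8: x=5 → posterior Gamma(32, 41/4)

alpha=32, beta=41/4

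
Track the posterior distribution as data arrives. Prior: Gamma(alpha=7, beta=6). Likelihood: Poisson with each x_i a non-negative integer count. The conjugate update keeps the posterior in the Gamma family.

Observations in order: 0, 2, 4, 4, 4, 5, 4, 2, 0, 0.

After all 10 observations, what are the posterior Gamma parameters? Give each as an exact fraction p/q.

obs 1: x=0 → posterior Gamma(7, 7)
obs 2: x=2 → posterior Gamma(9, 8)
obs 3: x=4 → posterior Gamma(13, 9)
obs 4: x=4 → posterior Gamma(17, 10)
obs 5: x=4 → posterior Gamma(21, 11)
obs 6: x=5 → posterior Gamma(26, 12)
obs 7: x=4 → posterior Gamma(30, 13)
obs 8: x=2 → posterior Gamma(32, 14)
obs 9: x=0 → posterior Gamma(32, 15)
obs 10: x=0 → posterior Gamma(32, 16)

alpha=32, beta=16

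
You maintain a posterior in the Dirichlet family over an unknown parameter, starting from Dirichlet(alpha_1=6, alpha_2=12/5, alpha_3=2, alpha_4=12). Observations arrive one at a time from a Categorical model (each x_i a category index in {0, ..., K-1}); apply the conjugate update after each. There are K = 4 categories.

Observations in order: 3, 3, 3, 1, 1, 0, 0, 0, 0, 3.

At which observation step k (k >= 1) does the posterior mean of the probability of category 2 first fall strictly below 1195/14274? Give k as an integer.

k = 2

obs 1: x=3 → posterior Dirichlet(6, 12/5, 2, 13)
obs 2: x=3 → posterior Dirichlet(6, 12/5, 2, 14)
obs 3: x=3 → posterior Dirichlet(6, 12/5, 2, 15)
obs 4: x=1 → posterior Dirichlet(6, 17/5, 2, 15)
obs 5: x=1 → posterior Dirichlet(6, 22/5, 2, 15)
obs 6: x=0 → posterior Dirichlet(7, 22/5, 2, 15)
obs 7: x=0 → posterior Dirichlet(8, 22/5, 2, 15)
obs 8: x=0 → posterior Dirichlet(9, 22/5, 2, 15)
obs 9: x=0 → posterior Dirichlet(10, 22/5, 2, 15)
obs 10: x=3 → posterior Dirichlet(10, 22/5, 2, 16)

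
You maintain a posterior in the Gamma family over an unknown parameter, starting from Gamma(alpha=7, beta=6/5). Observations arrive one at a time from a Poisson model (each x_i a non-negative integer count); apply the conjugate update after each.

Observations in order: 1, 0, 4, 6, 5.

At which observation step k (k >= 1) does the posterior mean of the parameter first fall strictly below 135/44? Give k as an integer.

k = 2

obs 1: x=1 → posterior Gamma(8, 11/5)
obs 2: x=0 → posterior Gamma(8, 16/5)
obs 3: x=4 → posterior Gamma(12, 21/5)
obs 4: x=6 → posterior Gamma(18, 26/5)
obs 5: x=5 → posterior Gamma(23, 31/5)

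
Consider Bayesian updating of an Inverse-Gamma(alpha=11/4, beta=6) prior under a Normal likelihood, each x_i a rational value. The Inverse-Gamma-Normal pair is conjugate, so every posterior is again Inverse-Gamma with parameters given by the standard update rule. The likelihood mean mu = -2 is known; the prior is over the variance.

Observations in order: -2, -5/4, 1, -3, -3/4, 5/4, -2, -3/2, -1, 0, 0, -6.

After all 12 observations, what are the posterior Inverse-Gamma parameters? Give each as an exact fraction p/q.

alpha=35/4, beta=959/32

obs 1: x=-2 → posterior Inverse-Gamma(13/4, 6)
obs 2: x=-5/4 → posterior Inverse-Gamma(15/4, 201/32)
obs 3: x=1 → posterior Inverse-Gamma(17/4, 345/32)
obs 4: x=-3 → posterior Inverse-Gamma(19/4, 361/32)
obs 5: x=-3/4 → posterior Inverse-Gamma(21/4, 193/16)
obs 6: x=5/4 → posterior Inverse-Gamma(23/4, 555/32)
obs 7: x=-2 → posterior Inverse-Gamma(25/4, 555/32)
obs 8: x=-3/2 → posterior Inverse-Gamma(27/4, 559/32)
obs 9: x=-1 → posterior Inverse-Gamma(29/4, 575/32)
obs 10: x=0 → posterior Inverse-Gamma(31/4, 639/32)
obs 11: x=0 → posterior Inverse-Gamma(33/4, 703/32)
obs 12: x=-6 → posterior Inverse-Gamma(35/4, 959/32)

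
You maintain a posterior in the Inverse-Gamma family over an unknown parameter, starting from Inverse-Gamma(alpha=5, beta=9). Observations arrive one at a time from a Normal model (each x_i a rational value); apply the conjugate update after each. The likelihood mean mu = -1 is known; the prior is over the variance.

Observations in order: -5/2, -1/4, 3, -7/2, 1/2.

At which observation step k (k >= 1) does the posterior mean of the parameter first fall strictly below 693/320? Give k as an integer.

obs 1: x=-5/2 → posterior Inverse-Gamma(11/2, 81/8)
obs 2: x=-1/4 → posterior Inverse-Gamma(6, 333/32)
obs 3: x=3 → posterior Inverse-Gamma(13/2, 589/32)
obs 4: x=-7/2 → posterior Inverse-Gamma(7, 689/32)
obs 5: x=1/2 → posterior Inverse-Gamma(15/2, 725/32)

k = 2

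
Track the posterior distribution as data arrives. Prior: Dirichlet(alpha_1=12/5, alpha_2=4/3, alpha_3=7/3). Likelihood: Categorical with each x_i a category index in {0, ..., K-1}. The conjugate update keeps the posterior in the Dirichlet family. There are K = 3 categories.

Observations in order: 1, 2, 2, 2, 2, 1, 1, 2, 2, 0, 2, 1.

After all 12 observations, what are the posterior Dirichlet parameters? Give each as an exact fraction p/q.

obs 1: x=1 → posterior Dirichlet(12/5, 7/3, 7/3)
obs 2: x=2 → posterior Dirichlet(12/5, 7/3, 10/3)
obs 3: x=2 → posterior Dirichlet(12/5, 7/3, 13/3)
obs 4: x=2 → posterior Dirichlet(12/5, 7/3, 16/3)
obs 5: x=2 → posterior Dirichlet(12/5, 7/3, 19/3)
obs 6: x=1 → posterior Dirichlet(12/5, 10/3, 19/3)
obs 7: x=1 → posterior Dirichlet(12/5, 13/3, 19/3)
obs 8: x=2 → posterior Dirichlet(12/5, 13/3, 22/3)
obs 9: x=2 → posterior Dirichlet(12/5, 13/3, 25/3)
obs 10: x=0 → posterior Dirichlet(17/5, 13/3, 25/3)
obs 11: x=2 → posterior Dirichlet(17/5, 13/3, 28/3)
obs 12: x=1 → posterior Dirichlet(17/5, 16/3, 28/3)

alpha_1=17/5, alpha_2=16/3, alpha_3=28/3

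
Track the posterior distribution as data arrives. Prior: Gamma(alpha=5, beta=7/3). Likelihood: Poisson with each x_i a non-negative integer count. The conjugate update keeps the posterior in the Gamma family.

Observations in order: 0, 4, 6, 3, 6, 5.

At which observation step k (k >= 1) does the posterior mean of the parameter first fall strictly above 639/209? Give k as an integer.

obs 1: x=0 → posterior Gamma(5, 10/3)
obs 2: x=4 → posterior Gamma(9, 13/3)
obs 3: x=6 → posterior Gamma(15, 16/3)
obs 4: x=3 → posterior Gamma(18, 19/3)
obs 5: x=6 → posterior Gamma(24, 22/3)
obs 6: x=5 → posterior Gamma(29, 25/3)

k = 5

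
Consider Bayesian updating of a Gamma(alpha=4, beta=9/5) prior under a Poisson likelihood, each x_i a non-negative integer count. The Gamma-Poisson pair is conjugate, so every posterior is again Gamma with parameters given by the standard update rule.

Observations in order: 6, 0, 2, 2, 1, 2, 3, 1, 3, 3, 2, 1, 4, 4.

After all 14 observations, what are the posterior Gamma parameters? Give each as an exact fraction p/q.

obs 1: x=6 → posterior Gamma(10, 14/5)
obs 2: x=0 → posterior Gamma(10, 19/5)
obs 3: x=2 → posterior Gamma(12, 24/5)
obs 4: x=2 → posterior Gamma(14, 29/5)
obs 5: x=1 → posterior Gamma(15, 34/5)
obs 6: x=2 → posterior Gamma(17, 39/5)
obs 7: x=3 → posterior Gamma(20, 44/5)
obs 8: x=1 → posterior Gamma(21, 49/5)
obs 9: x=3 → posterior Gamma(24, 54/5)
obs 10: x=3 → posterior Gamma(27, 59/5)
obs 11: x=2 → posterior Gamma(29, 64/5)
obs 12: x=1 → posterior Gamma(30, 69/5)
obs 13: x=4 → posterior Gamma(34, 74/5)
obs 14: x=4 → posterior Gamma(38, 79/5)

alpha=38, beta=79/5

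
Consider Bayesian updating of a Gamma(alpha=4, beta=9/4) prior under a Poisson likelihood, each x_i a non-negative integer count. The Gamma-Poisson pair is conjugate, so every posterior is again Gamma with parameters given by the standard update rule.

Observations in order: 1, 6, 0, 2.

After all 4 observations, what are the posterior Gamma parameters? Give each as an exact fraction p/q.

obs 1: x=1 → posterior Gamma(5, 13/4)
obs 2: x=6 → posterior Gamma(11, 17/4)
obs 3: x=0 → posterior Gamma(11, 21/4)
obs 4: x=2 → posterior Gamma(13, 25/4)

alpha=13, beta=25/4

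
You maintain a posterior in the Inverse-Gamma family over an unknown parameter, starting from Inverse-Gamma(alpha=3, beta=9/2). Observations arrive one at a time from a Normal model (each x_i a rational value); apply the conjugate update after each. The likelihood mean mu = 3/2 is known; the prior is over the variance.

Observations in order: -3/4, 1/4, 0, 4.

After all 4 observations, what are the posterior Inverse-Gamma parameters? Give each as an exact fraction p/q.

obs 1: x=-3/4 → posterior Inverse-Gamma(7/2, 225/32)
obs 2: x=1/4 → posterior Inverse-Gamma(4, 125/16)
obs 3: x=0 → posterior Inverse-Gamma(9/2, 143/16)
obs 4: x=4 → posterior Inverse-Gamma(5, 193/16)

alpha=5, beta=193/16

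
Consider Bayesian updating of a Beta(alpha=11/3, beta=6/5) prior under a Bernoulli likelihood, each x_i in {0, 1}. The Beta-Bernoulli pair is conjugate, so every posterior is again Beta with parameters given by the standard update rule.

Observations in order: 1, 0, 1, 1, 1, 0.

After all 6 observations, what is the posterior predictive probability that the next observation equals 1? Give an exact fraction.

115/163

obs 1: x=1 → posterior Beta(14/3, 6/5)
obs 2: x=0 → posterior Beta(14/3, 11/5)
obs 3: x=1 → posterior Beta(17/3, 11/5)
obs 4: x=1 → posterior Beta(20/3, 11/5)
obs 5: x=1 → posterior Beta(23/3, 11/5)
obs 6: x=0 → posterior Beta(23/3, 16/5)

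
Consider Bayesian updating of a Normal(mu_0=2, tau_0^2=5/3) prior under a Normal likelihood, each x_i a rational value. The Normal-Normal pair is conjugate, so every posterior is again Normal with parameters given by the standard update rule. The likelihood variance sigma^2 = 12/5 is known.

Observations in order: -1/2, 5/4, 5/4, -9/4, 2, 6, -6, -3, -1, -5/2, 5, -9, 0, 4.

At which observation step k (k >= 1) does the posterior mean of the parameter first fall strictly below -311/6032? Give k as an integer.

k = 10

obs 1: x=-1/2 → posterior Normal(119/122, 60/61)
obs 2: x=5/4 → posterior Normal(363/344, 30/43)
obs 3: x=5/4 → posterior Normal(122/111, 20/37)
obs 4: x=-9/4 → posterior Normal(263/544, 15/34)
obs 5: x=2 → posterior Normal(463/644, 60/161)
obs 6: x=6 → posterior Normal(1063/744, 10/31)
obs 7: x=-6 → posterior Normal(463/844, 60/211)
obs 8: x=-3 → posterior Normal(163/944, 15/59)
obs 9: x=-1 → posterior Normal(7/116, 20/87)
obs 10: x=-5/2 → posterior Normal(-17/104, 30/143)
obs 11: x=5 → posterior Normal(313/1244, 60/311)
obs 12: x=-9 → posterior Normal(-587/1344, 5/28)
obs 13: x=0 → posterior Normal(-587/1444, 60/361)
obs 14: x=4 → posterior Normal(-187/1544, 30/193)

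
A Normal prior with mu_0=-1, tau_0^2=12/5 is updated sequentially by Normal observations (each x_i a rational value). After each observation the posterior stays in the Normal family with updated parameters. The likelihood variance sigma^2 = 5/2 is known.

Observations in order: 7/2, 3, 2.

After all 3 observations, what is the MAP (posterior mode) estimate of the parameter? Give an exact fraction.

obs 1: x=7/2 → posterior Normal(59/49, 60/49)
obs 2: x=3 → posterior Normal(131/73, 60/73)
obs 3: x=2 → posterior Normal(179/97, 60/97)

179/97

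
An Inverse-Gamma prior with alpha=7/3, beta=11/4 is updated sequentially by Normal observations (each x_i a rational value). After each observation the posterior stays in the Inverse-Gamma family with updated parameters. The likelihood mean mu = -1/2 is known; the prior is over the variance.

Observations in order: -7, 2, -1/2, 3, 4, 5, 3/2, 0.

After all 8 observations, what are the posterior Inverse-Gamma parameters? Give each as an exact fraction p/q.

alpha=19/3, beta=121/2

obs 1: x=-7 → posterior Inverse-Gamma(17/6, 191/8)
obs 2: x=2 → posterior Inverse-Gamma(10/3, 27)
obs 3: x=-1/2 → posterior Inverse-Gamma(23/6, 27)
obs 4: x=3 → posterior Inverse-Gamma(13/3, 265/8)
obs 5: x=4 → posterior Inverse-Gamma(29/6, 173/4)
obs 6: x=5 → posterior Inverse-Gamma(16/3, 467/8)
obs 7: x=3/2 → posterior Inverse-Gamma(35/6, 483/8)
obs 8: x=0 → posterior Inverse-Gamma(19/3, 121/2)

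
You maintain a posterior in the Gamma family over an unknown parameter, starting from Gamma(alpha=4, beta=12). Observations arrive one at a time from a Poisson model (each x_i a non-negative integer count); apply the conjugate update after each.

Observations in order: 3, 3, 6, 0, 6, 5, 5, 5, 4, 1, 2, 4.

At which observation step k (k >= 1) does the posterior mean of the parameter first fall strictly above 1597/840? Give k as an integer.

k = 9

obs 1: x=3 → posterior Gamma(7, 13)
obs 2: x=3 → posterior Gamma(10, 14)
obs 3: x=6 → posterior Gamma(16, 15)
obs 4: x=0 → posterior Gamma(16, 16)
obs 5: x=6 → posterior Gamma(22, 17)
obs 6: x=5 → posterior Gamma(27, 18)
obs 7: x=5 → posterior Gamma(32, 19)
obs 8: x=5 → posterior Gamma(37, 20)
obs 9: x=4 → posterior Gamma(41, 21)
obs 10: x=1 → posterior Gamma(42, 22)
obs 11: x=2 → posterior Gamma(44, 23)
obs 12: x=4 → posterior Gamma(48, 24)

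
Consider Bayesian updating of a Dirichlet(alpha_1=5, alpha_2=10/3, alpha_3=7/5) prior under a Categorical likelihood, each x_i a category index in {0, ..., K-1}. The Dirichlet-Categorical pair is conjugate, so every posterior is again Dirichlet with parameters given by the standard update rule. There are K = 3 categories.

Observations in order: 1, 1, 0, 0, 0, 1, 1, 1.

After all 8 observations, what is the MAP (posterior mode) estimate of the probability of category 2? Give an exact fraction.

6/221

obs 1: x=1 → posterior Dirichlet(5, 13/3, 7/5)
obs 2: x=1 → posterior Dirichlet(5, 16/3, 7/5)
obs 3: x=0 → posterior Dirichlet(6, 16/3, 7/5)
obs 4: x=0 → posterior Dirichlet(7, 16/3, 7/5)
obs 5: x=0 → posterior Dirichlet(8, 16/3, 7/5)
obs 6: x=1 → posterior Dirichlet(8, 19/3, 7/5)
obs 7: x=1 → posterior Dirichlet(8, 22/3, 7/5)
obs 8: x=1 → posterior Dirichlet(8, 25/3, 7/5)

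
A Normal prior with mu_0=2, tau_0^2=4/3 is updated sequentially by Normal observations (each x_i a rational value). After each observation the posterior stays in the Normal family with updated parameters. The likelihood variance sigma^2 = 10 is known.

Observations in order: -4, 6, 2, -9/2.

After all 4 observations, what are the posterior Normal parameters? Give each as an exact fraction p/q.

obs 1: x=-4 → posterior Normal(22/17, 20/17)
obs 2: x=6 → posterior Normal(34/19, 20/19)
obs 3: x=2 → posterior Normal(38/21, 20/21)
obs 4: x=-9/2 → posterior Normal(29/23, 20/23)

mu_0=29/23, tau_0^2=20/23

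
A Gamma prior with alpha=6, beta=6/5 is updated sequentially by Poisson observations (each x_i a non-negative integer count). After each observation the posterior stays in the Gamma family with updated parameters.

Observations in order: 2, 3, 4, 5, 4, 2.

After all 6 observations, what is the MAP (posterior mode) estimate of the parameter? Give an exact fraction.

obs 1: x=2 → posterior Gamma(8, 11/5)
obs 2: x=3 → posterior Gamma(11, 16/5)
obs 3: x=4 → posterior Gamma(15, 21/5)
obs 4: x=5 → posterior Gamma(20, 26/5)
obs 5: x=4 → posterior Gamma(24, 31/5)
obs 6: x=2 → posterior Gamma(26, 36/5)

125/36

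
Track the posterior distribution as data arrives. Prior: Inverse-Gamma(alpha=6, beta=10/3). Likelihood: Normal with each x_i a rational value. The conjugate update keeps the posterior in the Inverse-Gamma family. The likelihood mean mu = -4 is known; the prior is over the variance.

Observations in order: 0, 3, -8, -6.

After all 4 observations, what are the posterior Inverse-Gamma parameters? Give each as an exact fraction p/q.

obs 1: x=0 → posterior Inverse-Gamma(13/2, 34/3)
obs 2: x=3 → posterior Inverse-Gamma(7, 215/6)
obs 3: x=-8 → posterior Inverse-Gamma(15/2, 263/6)
obs 4: x=-6 → posterior Inverse-Gamma(8, 275/6)

alpha=8, beta=275/6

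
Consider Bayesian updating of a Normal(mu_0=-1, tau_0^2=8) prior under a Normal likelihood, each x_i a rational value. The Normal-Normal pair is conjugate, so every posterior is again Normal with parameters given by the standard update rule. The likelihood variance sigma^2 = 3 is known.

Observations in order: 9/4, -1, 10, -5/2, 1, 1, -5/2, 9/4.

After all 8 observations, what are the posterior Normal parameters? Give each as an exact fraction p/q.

mu_0=81/67, tau_0^2=24/67

obs 1: x=9/4 → posterior Normal(15/11, 24/11)
obs 2: x=-1 → posterior Normal(7/19, 24/19)
obs 3: x=10 → posterior Normal(29/9, 8/9)
obs 4: x=-5/2 → posterior Normal(67/35, 24/35)
obs 5: x=1 → posterior Normal(75/43, 24/43)
obs 6: x=1 → posterior Normal(83/51, 8/17)
obs 7: x=-5/2 → posterior Normal(63/59, 24/59)
obs 8: x=9/4 → posterior Normal(81/67, 24/67)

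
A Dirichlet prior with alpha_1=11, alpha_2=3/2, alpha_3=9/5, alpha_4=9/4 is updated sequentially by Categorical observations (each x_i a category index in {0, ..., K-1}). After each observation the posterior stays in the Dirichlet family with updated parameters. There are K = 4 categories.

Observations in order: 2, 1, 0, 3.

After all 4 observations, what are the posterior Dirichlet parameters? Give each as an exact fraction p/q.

alpha_1=12, alpha_2=5/2, alpha_3=14/5, alpha_4=13/4

obs 1: x=2 → posterior Dirichlet(11, 3/2, 14/5, 9/4)
obs 2: x=1 → posterior Dirichlet(11, 5/2, 14/5, 9/4)
obs 3: x=0 → posterior Dirichlet(12, 5/2, 14/5, 9/4)
obs 4: x=3 → posterior Dirichlet(12, 5/2, 14/5, 13/4)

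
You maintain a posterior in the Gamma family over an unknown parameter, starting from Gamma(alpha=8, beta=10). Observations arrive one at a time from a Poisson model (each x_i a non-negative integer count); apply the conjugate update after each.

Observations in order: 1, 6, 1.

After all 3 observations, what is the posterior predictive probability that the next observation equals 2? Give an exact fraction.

11312082356114057297/53359856776329592832

obs 1: x=1 → posterior Gamma(9, 11)
obs 2: x=6 → posterior Gamma(15, 12)
obs 3: x=1 → posterior Gamma(16, 13)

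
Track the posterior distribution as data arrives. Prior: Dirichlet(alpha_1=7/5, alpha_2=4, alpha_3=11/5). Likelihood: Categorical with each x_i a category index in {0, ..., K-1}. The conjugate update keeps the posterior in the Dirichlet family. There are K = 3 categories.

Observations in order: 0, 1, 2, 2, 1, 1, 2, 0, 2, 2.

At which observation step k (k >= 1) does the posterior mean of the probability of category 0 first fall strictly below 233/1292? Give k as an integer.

k = 6

obs 1: x=0 → posterior Dirichlet(12/5, 4, 11/5)
obs 2: x=1 → posterior Dirichlet(12/5, 5, 11/5)
obs 3: x=2 → posterior Dirichlet(12/5, 5, 16/5)
obs 4: x=2 → posterior Dirichlet(12/5, 5, 21/5)
obs 5: x=1 → posterior Dirichlet(12/5, 6, 21/5)
obs 6: x=1 → posterior Dirichlet(12/5, 7, 21/5)
obs 7: x=2 → posterior Dirichlet(12/5, 7, 26/5)
obs 8: x=0 → posterior Dirichlet(17/5, 7, 26/5)
obs 9: x=2 → posterior Dirichlet(17/5, 7, 31/5)
obs 10: x=2 → posterior Dirichlet(17/5, 7, 36/5)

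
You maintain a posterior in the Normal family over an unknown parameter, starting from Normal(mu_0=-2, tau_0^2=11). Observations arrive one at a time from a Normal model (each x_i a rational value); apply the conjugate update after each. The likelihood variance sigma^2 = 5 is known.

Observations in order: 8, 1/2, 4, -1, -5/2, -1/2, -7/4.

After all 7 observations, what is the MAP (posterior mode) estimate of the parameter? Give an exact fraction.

257/328

obs 1: x=8 → posterior Normal(39/8, 55/16)
obs 2: x=1/2 → posterior Normal(167/54, 55/27)
obs 3: x=4 → posterior Normal(255/76, 55/38)
obs 4: x=-1 → posterior Normal(233/98, 55/49)
obs 5: x=-5/2 → posterior Normal(89/60, 11/12)
obs 6: x=-1/2 → posterior Normal(167/142, 55/71)
obs 7: x=-7/4 → posterior Normal(257/328, 55/82)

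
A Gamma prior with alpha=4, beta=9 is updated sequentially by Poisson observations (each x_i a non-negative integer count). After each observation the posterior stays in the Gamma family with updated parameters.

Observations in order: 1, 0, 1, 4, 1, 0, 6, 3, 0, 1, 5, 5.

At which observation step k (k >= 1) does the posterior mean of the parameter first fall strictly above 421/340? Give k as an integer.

k = 11

obs 1: x=1 → posterior Gamma(5, 10)
obs 2: x=0 → posterior Gamma(5, 11)
obs 3: x=1 → posterior Gamma(6, 12)
obs 4: x=4 → posterior Gamma(10, 13)
obs 5: x=1 → posterior Gamma(11, 14)
obs 6: x=0 → posterior Gamma(11, 15)
obs 7: x=6 → posterior Gamma(17, 16)
obs 8: x=3 → posterior Gamma(20, 17)
obs 9: x=0 → posterior Gamma(20, 18)
obs 10: x=1 → posterior Gamma(21, 19)
obs 11: x=5 → posterior Gamma(26, 20)
obs 12: x=5 → posterior Gamma(31, 21)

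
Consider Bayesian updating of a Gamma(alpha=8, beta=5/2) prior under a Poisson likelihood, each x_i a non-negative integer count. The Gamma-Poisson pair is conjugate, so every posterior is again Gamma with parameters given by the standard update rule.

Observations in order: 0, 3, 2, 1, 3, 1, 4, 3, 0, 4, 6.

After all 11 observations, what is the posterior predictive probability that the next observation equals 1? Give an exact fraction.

8766571627651512740930203817313217848662848949237010/44292268542362921407825091617016319887724139383235921

obs 1: x=0 → posterior Gamma(8, 7/2)
obs 2: x=3 → posterior Gamma(11, 9/2)
obs 3: x=2 → posterior Gamma(13, 11/2)
obs 4: x=1 → posterior Gamma(14, 13/2)
obs 5: x=3 → posterior Gamma(17, 15/2)
obs 6: x=1 → posterior Gamma(18, 17/2)
obs 7: x=4 → posterior Gamma(22, 19/2)
obs 8: x=3 → posterior Gamma(25, 21/2)
obs 9: x=0 → posterior Gamma(25, 23/2)
obs 10: x=4 → posterior Gamma(29, 25/2)
obs 11: x=6 → posterior Gamma(35, 27/2)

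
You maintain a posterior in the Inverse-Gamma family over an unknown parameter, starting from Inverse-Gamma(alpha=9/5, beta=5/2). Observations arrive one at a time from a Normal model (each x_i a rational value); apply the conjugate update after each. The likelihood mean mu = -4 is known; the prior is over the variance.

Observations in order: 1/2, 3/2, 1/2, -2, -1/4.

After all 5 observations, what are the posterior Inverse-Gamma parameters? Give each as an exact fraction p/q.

alpha=43/10, beta=1501/32

obs 1: x=1/2 → posterior Inverse-Gamma(23/10, 101/8)
obs 2: x=3/2 → posterior Inverse-Gamma(14/5, 111/4)
obs 3: x=1/2 → posterior Inverse-Gamma(33/10, 303/8)
obs 4: x=-2 → posterior Inverse-Gamma(19/5, 319/8)
obs 5: x=-1/4 → posterior Inverse-Gamma(43/10, 1501/32)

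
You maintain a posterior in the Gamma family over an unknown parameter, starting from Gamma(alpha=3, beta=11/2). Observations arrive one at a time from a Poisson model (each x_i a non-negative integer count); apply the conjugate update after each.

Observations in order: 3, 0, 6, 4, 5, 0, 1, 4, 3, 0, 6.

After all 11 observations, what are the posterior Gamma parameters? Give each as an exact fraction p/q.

alpha=35, beta=33/2

obs 1: x=3 → posterior Gamma(6, 13/2)
obs 2: x=0 → posterior Gamma(6, 15/2)
obs 3: x=6 → posterior Gamma(12, 17/2)
obs 4: x=4 → posterior Gamma(16, 19/2)
obs 5: x=5 → posterior Gamma(21, 21/2)
obs 6: x=0 → posterior Gamma(21, 23/2)
obs 7: x=1 → posterior Gamma(22, 25/2)
obs 8: x=4 → posterior Gamma(26, 27/2)
obs 9: x=3 → posterior Gamma(29, 29/2)
obs 10: x=0 → posterior Gamma(29, 31/2)
obs 11: x=6 → posterior Gamma(35, 33/2)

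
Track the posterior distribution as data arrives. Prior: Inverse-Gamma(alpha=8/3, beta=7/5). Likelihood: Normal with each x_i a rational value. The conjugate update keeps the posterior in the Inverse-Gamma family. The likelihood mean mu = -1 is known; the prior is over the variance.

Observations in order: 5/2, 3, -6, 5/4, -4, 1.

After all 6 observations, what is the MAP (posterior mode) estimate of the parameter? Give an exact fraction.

17787/3200

obs 1: x=5/2 → posterior Inverse-Gamma(19/6, 301/40)
obs 2: x=3 → posterior Inverse-Gamma(11/3, 621/40)
obs 3: x=-6 → posterior Inverse-Gamma(25/6, 1121/40)
obs 4: x=5/4 → posterior Inverse-Gamma(14/3, 4889/160)
obs 5: x=-4 → posterior Inverse-Gamma(31/6, 5609/160)
obs 6: x=1 → posterior Inverse-Gamma(17/3, 5929/160)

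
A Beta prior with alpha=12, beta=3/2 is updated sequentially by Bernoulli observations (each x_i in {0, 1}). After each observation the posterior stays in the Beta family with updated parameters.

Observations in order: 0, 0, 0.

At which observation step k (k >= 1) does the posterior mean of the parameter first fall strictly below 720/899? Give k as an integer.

k = 2

obs 1: x=0 → posterior Beta(12, 5/2)
obs 2: x=0 → posterior Beta(12, 7/2)
obs 3: x=0 → posterior Beta(12, 9/2)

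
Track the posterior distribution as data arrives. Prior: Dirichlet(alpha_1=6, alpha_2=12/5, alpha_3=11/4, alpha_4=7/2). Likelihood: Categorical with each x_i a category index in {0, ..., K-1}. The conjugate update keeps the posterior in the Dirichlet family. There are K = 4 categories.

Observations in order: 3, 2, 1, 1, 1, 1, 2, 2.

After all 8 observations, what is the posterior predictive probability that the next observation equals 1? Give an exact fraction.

obs 1: x=3 → posterior Dirichlet(6, 12/5, 11/4, 9/2)
obs 2: x=2 → posterior Dirichlet(6, 12/5, 15/4, 9/2)
obs 3: x=1 → posterior Dirichlet(6, 17/5, 15/4, 9/2)
obs 4: x=1 → posterior Dirichlet(6, 22/5, 15/4, 9/2)
obs 5: x=1 → posterior Dirichlet(6, 27/5, 15/4, 9/2)
obs 6: x=1 → posterior Dirichlet(6, 32/5, 15/4, 9/2)
obs 7: x=2 → posterior Dirichlet(6, 32/5, 19/4, 9/2)
obs 8: x=2 → posterior Dirichlet(6, 32/5, 23/4, 9/2)

128/453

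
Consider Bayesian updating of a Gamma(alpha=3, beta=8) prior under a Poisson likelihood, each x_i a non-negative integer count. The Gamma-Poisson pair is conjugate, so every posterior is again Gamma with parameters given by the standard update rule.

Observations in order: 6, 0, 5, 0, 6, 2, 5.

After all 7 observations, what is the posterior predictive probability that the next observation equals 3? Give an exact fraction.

obs 1: x=6 → posterior Gamma(9, 9)
obs 2: x=0 → posterior Gamma(9, 10)
obs 3: x=5 → posterior Gamma(14, 11)
obs 4: x=0 → posterior Gamma(14, 12)
obs 5: x=6 → posterior Gamma(20, 13)
obs 6: x=2 → posterior Gamma(22, 14)
obs 7: x=5 → posterior Gamma(27, 15)

103801240064734585583209991455078125/664613997892457936451903530140172288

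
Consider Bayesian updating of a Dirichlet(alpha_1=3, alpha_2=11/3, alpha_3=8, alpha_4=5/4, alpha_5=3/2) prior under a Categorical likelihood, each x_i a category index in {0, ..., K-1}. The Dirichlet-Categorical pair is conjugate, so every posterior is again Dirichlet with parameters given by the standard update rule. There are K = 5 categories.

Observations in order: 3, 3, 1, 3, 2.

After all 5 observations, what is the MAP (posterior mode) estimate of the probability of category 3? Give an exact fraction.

39/209

obs 1: x=3 → posterior Dirichlet(3, 11/3, 8, 9/4, 3/2)
obs 2: x=3 → posterior Dirichlet(3, 11/3, 8, 13/4, 3/2)
obs 3: x=1 → posterior Dirichlet(3, 14/3, 8, 13/4, 3/2)
obs 4: x=3 → posterior Dirichlet(3, 14/3, 8, 17/4, 3/2)
obs 5: x=2 → posterior Dirichlet(3, 14/3, 9, 17/4, 3/2)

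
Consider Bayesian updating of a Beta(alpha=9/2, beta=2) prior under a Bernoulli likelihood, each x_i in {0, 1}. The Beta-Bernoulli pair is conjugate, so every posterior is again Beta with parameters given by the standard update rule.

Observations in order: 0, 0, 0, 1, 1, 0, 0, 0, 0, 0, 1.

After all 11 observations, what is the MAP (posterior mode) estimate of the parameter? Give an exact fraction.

obs 1: x=0 → posterior Beta(9/2, 3)
obs 2: x=0 → posterior Beta(9/2, 4)
obs 3: x=0 → posterior Beta(9/2, 5)
obs 4: x=1 → posterior Beta(11/2, 5)
obs 5: x=1 → posterior Beta(13/2, 5)
obs 6: x=0 → posterior Beta(13/2, 6)
obs 7: x=0 → posterior Beta(13/2, 7)
obs 8: x=0 → posterior Beta(13/2, 8)
obs 9: x=0 → posterior Beta(13/2, 9)
obs 10: x=0 → posterior Beta(13/2, 10)
obs 11: x=1 → posterior Beta(15/2, 10)

13/31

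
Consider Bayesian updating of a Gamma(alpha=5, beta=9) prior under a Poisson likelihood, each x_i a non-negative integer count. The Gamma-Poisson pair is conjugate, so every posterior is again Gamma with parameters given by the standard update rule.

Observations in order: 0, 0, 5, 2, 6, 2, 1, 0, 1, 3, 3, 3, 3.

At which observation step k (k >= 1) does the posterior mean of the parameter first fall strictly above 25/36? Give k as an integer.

obs 1: x=0 → posterior Gamma(5, 10)
obs 2: x=0 → posterior Gamma(5, 11)
obs 3: x=5 → posterior Gamma(10, 12)
obs 4: x=2 → posterior Gamma(12, 13)
obs 5: x=6 → posterior Gamma(18, 14)
obs 6: x=2 → posterior Gamma(20, 15)
obs 7: x=1 → posterior Gamma(21, 16)
obs 8: x=0 → posterior Gamma(21, 17)
obs 9: x=1 → posterior Gamma(22, 18)
obs 10: x=3 → posterior Gamma(25, 19)
obs 11: x=3 → posterior Gamma(28, 20)
obs 12: x=3 → posterior Gamma(31, 21)
obs 13: x=3 → posterior Gamma(34, 22)

k = 3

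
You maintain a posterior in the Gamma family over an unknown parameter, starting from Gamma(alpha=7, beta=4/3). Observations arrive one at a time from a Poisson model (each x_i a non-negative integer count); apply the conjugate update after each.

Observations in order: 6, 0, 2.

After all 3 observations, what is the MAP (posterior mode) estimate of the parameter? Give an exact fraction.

42/13

obs 1: x=6 → posterior Gamma(13, 7/3)
obs 2: x=0 → posterior Gamma(13, 10/3)
obs 3: x=2 → posterior Gamma(15, 13/3)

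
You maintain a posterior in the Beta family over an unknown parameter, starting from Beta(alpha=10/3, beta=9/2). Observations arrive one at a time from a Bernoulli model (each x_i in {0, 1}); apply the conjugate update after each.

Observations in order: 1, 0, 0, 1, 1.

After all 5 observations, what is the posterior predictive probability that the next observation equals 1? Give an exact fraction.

38/77

obs 1: x=1 → posterior Beta(13/3, 9/2)
obs 2: x=0 → posterior Beta(13/3, 11/2)
obs 3: x=0 → posterior Beta(13/3, 13/2)
obs 4: x=1 → posterior Beta(16/3, 13/2)
obs 5: x=1 → posterior Beta(19/3, 13/2)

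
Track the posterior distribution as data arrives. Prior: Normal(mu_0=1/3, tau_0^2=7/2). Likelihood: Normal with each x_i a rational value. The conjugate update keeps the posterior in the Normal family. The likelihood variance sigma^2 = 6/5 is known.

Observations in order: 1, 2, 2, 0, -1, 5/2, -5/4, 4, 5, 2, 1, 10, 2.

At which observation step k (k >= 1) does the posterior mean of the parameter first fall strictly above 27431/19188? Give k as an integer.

obs 1: x=1 → posterior Normal(39/47, 42/47)
obs 2: x=2 → posterior Normal(109/82, 21/41)
obs 3: x=2 → posterior Normal(179/117, 14/39)
obs 4: x=0 → posterior Normal(179/152, 21/76)
obs 5: x=-1 → posterior Normal(144/187, 42/187)
obs 6: x=5/2 → posterior Normal(463/444, 7/37)
obs 7: x=-5/4 → posterior Normal(751/1028, 42/257)
obs 8: x=4 → posterior Normal(1311/1168, 21/146)
obs 9: x=5 → posterior Normal(2011/1308, 14/109)
obs 10: x=2 → posterior Normal(2291/1448, 21/181)
obs 11: x=1 → posterior Normal(2431/1588, 42/397)
obs 12: x=10 → posterior Normal(1277/576, 7/72)
obs 13: x=2 → posterior Normal(4111/1868, 42/467)

k = 3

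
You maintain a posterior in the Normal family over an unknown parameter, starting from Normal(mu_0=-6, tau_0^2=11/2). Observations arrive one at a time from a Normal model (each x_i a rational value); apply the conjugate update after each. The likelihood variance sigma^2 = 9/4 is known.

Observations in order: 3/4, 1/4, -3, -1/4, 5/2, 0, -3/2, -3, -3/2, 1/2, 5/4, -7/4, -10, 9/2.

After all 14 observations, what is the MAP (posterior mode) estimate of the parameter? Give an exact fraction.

obs 1: x=3/4 → posterior Normal(-75/62, 99/62)
obs 2: x=1/4 → posterior Normal(-32/53, 99/106)
obs 3: x=-3 → posterior Normal(-98/75, 33/50)
obs 4: x=-1/4 → posterior Normal(-207/194, 99/194)
obs 5: x=5/2 → posterior Normal(-97/238, 99/238)
obs 6: x=0 → posterior Normal(-97/282, 33/94)
obs 7: x=-3/2 → posterior Normal(-1/2, 99/326)
obs 8: x=-3 → posterior Normal(-59/74, 99/370)
obs 9: x=-3/2 → posterior Normal(-361/414, 11/46)
obs 10: x=1/2 → posterior Normal(-339/458, 99/458)
obs 11: x=5/4 → posterior Normal(-142/251, 99/502)
obs 12: x=-7/4 → posterior Normal(-361/546, 33/182)
obs 13: x=-10 → posterior Normal(-801/590, 99/590)
obs 14: x=9/2 → posterior Normal(-603/634, 99/634)

-603/634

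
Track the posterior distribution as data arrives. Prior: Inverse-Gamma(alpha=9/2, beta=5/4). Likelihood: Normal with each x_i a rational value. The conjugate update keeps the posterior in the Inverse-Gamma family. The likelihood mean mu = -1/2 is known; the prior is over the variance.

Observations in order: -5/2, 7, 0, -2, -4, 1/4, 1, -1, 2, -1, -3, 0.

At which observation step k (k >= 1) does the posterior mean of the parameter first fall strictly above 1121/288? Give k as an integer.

obs 1: x=-5/2 → posterior Inverse-Gamma(5, 13/4)
obs 2: x=7 → posterior Inverse-Gamma(11/2, 251/8)
obs 3: x=0 → posterior Inverse-Gamma(6, 63/2)
obs 4: x=-2 → posterior Inverse-Gamma(13/2, 261/8)
obs 5: x=-4 → posterior Inverse-Gamma(7, 155/4)
obs 6: x=1/4 → posterior Inverse-Gamma(15/2, 1249/32)
obs 7: x=1 → posterior Inverse-Gamma(8, 1285/32)
obs 8: x=-1 → posterior Inverse-Gamma(17/2, 1289/32)
obs 9: x=2 → posterior Inverse-Gamma(9, 1389/32)
obs 10: x=-1 → posterior Inverse-Gamma(19/2, 1393/32)
obs 11: x=-3 → posterior Inverse-Gamma(10, 1493/32)
obs 12: x=0 → posterior Inverse-Gamma(21/2, 1497/32)

k = 2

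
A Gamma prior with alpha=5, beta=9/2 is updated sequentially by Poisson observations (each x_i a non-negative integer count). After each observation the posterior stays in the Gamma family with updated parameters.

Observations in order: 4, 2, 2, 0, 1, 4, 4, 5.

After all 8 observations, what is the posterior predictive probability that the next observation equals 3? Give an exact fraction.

180300219199125422164797782897949218750000/969773729787523602876821942164080815560161

obs 1: x=4 → posterior Gamma(9, 11/2)
obs 2: x=2 → posterior Gamma(11, 13/2)
obs 3: x=2 → posterior Gamma(13, 15/2)
obs 4: x=0 → posterior Gamma(13, 17/2)
obs 5: x=1 → posterior Gamma(14, 19/2)
obs 6: x=4 → posterior Gamma(18, 21/2)
obs 7: x=4 → posterior Gamma(22, 23/2)
obs 8: x=5 → posterior Gamma(27, 25/2)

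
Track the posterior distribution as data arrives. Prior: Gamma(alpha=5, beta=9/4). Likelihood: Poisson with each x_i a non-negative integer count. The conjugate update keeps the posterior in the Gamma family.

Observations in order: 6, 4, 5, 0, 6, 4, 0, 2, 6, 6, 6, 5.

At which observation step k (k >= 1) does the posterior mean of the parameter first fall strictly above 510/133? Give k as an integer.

obs 1: x=6 → posterior Gamma(11, 13/4)
obs 2: x=4 → posterior Gamma(15, 17/4)
obs 3: x=5 → posterior Gamma(20, 21/4)
obs 4: x=0 → posterior Gamma(20, 25/4)
obs 5: x=6 → posterior Gamma(26, 29/4)
obs 6: x=4 → posterior Gamma(30, 33/4)
obs 7: x=0 → posterior Gamma(30, 37/4)
obs 8: x=2 → posterior Gamma(32, 41/4)
obs 9: x=6 → posterior Gamma(38, 45/4)
obs 10: x=6 → posterior Gamma(44, 49/4)
obs 11: x=6 → posterior Gamma(50, 53/4)
obs 12: x=5 → posterior Gamma(55, 57/4)

k = 12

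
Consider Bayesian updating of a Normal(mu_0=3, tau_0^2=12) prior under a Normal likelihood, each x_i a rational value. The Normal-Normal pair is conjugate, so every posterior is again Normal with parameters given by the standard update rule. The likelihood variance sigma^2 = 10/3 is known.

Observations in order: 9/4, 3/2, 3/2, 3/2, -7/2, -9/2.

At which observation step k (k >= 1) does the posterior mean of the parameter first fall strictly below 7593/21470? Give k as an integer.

obs 1: x=9/4 → posterior Normal(111/46, 60/23)
obs 2: x=3/2 → posterior Normal(165/82, 60/41)
obs 3: x=3/2 → posterior Normal(219/118, 60/59)
obs 4: x=3/2 → posterior Normal(39/22, 60/77)
obs 5: x=-7/2 → posterior Normal(147/190, 12/19)
obs 6: x=-9/2 → posterior Normal(-15/226, 60/113)

k = 6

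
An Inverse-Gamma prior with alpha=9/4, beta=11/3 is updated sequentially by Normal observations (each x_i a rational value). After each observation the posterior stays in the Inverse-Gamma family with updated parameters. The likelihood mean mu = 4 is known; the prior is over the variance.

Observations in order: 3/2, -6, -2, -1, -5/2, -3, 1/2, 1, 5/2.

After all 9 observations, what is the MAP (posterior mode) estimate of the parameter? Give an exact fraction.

obs 1: x=3/2 → posterior Inverse-Gamma(11/4, 163/24)
obs 2: x=-6 → posterior Inverse-Gamma(13/4, 1363/24)
obs 3: x=-2 → posterior Inverse-Gamma(15/4, 1795/24)
obs 4: x=-1 → posterior Inverse-Gamma(17/4, 2095/24)
obs 5: x=-5/2 → posterior Inverse-Gamma(19/4, 1301/12)
obs 6: x=-3 → posterior Inverse-Gamma(21/4, 1595/12)
obs 7: x=1/2 → posterior Inverse-Gamma(23/4, 3337/24)
obs 8: x=1 → posterior Inverse-Gamma(25/4, 3445/24)
obs 9: x=5/2 → posterior Inverse-Gamma(27/4, 434/3)

56/3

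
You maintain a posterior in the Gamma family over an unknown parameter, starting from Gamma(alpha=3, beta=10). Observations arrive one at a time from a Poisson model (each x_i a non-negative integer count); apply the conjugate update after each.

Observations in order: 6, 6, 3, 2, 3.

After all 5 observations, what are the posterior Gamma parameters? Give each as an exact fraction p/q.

obs 1: x=6 → posterior Gamma(9, 11)
obs 2: x=6 → posterior Gamma(15, 12)
obs 3: x=3 → posterior Gamma(18, 13)
obs 4: x=2 → posterior Gamma(20, 14)
obs 5: x=3 → posterior Gamma(23, 15)

alpha=23, beta=15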